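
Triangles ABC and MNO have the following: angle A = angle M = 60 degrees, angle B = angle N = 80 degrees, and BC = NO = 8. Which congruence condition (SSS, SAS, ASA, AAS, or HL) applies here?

Consider the given information: angle A = angle M = 60 degrees, angle B = angle N = 80 degrees, and BC = NO = 8
This is not ASA or HL: ASA requires two angles and the side between them. HL only applies to right triangles with matching hypotenuse and leg.
The correct criterion is AAS. Two pairs of corresponding angles and a non-included side are equal (Angle-Angle-Side).

AAS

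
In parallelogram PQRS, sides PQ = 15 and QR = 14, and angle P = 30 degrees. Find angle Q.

Opposite sides of a parallelogram are parallel, so consecutive angles form co-interior angles on a transversal.
Co-interior angles sum to 180°, giving angle Q = 180 - 30 = 150 degrees.

150 degrees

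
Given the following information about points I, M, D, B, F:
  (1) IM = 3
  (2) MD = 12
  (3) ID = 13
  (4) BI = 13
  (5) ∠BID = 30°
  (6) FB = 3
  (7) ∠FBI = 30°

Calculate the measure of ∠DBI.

Step 1: By the law of cosines on triangle BID: BD² = 13² + 13² − 2·13·13·cos(30°) = 45.28, so BD ≈ 6.73.
Step 2: By the inverse law of cosines on triangle DBI: cos(∠DBI) = (6.73² + 13² − 13²) / (2·6.73·13) = 45.28/174.96 = 0.2588, so ∠DBI = 75°.

Therefore, the measure of angle ∠DBI = 75°.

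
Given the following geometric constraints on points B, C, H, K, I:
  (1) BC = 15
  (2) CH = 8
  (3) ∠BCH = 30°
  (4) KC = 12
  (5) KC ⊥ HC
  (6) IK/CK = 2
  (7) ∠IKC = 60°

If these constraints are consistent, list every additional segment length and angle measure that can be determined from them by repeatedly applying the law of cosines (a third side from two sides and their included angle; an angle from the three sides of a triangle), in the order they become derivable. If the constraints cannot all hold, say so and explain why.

The constraints are consistent. Derivable facts, in order:
After 1 step:
- BH ≈ 9.01
- CI = 12·√3
- HK = 4·√13
After 2 steps:
- ∠BHC = 123.64°
- ∠CBH = 26.36°
- ∠CHK = 56.31°
- ∠CIK = 30°
- ∠CKH = 33.69°
- ∠ICK = 90°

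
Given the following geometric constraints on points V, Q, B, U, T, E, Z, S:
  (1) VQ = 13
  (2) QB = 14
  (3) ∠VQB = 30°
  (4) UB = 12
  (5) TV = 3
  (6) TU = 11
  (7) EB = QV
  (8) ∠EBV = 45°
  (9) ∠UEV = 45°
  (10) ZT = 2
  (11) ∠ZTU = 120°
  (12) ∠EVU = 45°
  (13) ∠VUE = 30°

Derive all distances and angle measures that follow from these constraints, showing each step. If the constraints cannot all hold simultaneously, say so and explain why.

These constraints are not satisfiable: (9), (12) and (13) are the three interior angles of triangle UEV, which must sum to 180°, but 45° + 45° + 30° = 120°. No planar figure meets all of them, so nothing further can be derived.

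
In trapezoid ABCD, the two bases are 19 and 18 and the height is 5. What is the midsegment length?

The midsegment of a trapezoid = (base1 + base2) / 2
midsegment = (19 + 18) / 2
midsegment = 37 / 2
midsegment = 37/2

37/2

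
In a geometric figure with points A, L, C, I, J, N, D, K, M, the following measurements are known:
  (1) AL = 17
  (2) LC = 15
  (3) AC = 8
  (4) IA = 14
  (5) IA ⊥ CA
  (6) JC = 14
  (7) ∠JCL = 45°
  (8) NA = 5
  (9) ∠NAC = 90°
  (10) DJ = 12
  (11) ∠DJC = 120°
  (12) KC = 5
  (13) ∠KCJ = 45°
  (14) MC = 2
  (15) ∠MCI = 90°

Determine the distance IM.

Step 1: By the law of cosines on triangle CAI: CI² = 8² + 14² − 2·8·14·cos(90°) = 260, so CI = 2·√65.
Step 2: By the law of cosines on triangle ICM: IM² = (2·√65)² + 2² − 2·2·√65·2·cos(90°) = 264, so IM = 2·√66.

Therefore, the length of IM = 2·√66.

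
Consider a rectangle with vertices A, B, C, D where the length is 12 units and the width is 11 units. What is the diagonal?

A rectangle's diagonal splits it into two right triangles, with the diagonal as the hypotenuse.
By the Pythagorean theorem, d^2 = 12^2 + 11^2 = 265.
Therefore d = sqrt(265).

sqrt(265)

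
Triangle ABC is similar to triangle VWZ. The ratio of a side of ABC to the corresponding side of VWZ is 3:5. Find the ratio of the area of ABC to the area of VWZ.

Area ratio = (side ratio)^2 = (3/5)^2 = 9:25.

9:25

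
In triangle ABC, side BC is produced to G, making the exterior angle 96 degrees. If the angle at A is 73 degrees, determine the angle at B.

The exterior angle theorem states that an exterior angle equals the sum of the two non-adjacent interior angles.
So 96 = 73 + angle B, which gives angle B = 96 - 73 = 23 degrees.

23 degrees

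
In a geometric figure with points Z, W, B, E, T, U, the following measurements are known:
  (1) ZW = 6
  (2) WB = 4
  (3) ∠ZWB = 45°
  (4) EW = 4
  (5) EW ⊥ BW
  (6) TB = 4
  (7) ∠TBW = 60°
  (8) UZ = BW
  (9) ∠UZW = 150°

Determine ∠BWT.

Step 1: By the law of cosines on triangle WBT: WT² = 4² + 4² − 2·4·4·cos(60°) = 16, so WT = 4.
Step 2: By the inverse law of cosines on triangle BWT: cos(∠BWT) = (4² + 4² − 4²) / (2·4·4) = 16/32 = 0.5, so ∠BWT = 60°.

Therefore, the measure of angle ∠BWT = 60°.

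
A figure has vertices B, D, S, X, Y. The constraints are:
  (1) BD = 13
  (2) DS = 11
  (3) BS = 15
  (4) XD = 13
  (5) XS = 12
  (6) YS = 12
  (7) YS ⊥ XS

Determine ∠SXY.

Step 1: By the law of cosines on triangle XSY: XY² = 12² + 12² − 2·12·12·cos(90°) = 288, so XY = 12·√2.
Step 2: By the inverse law of cosines on triangle SXY: cos(∠SXY) = (12² + (12·√2)² − 12²) / (2·12·12·√2) = 288/407.29 = 0.7071, so ∠SXY = 45°.

Therefore, the measure of angle ∠SXY = 45°.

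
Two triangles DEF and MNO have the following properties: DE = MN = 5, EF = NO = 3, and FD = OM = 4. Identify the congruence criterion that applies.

Consider the given information: DE = MN = 5, EF = NO = 3, and FD = OM = 4
This is not SAS or HL: SAS requires two sides and the included angle between them. HL only applies to right triangles with matching hypotenuse and leg.
The correct criterion is SSS. All three pairs of corresponding sides are equal (Side-Side-Side).

SSS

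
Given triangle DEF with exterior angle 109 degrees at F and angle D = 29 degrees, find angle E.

The exterior angle theorem states that an exterior angle equals the sum of the two non-adjacent interior angles.
So 109 = 29 + angle E, which gives angle E = 109 - 29 = 80 degrees.

80 degrees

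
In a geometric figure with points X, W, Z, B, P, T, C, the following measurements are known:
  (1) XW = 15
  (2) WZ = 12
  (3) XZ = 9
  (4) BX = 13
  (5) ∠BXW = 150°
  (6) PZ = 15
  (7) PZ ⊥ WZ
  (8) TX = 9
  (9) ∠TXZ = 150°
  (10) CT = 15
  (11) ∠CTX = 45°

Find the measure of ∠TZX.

Step 1: By the law of cosines on triangle ZXT: ZT² = 9² + 9² − 2·9·9·cos(150°) = 302.3, so ZT ≈ 17.39.
Step 2: By the inverse law of cosines on triangle TZX: cos(∠TZX) = (17.39² + 9² − 9²) / (2·17.39·9) = 302.3/312.96 = 0.9659, so ∠TZX = 15°.

Therefore, the measure of angle ∠TZX = 15°.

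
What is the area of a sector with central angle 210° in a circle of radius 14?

Sector area = π(14²)(7/12) = 343*pi/3

343*pi/3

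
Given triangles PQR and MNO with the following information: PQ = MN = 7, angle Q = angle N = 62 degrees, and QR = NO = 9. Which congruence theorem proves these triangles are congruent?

The given information provides:
PQ = MN = 7, angle Q = angle N = 62 degrees, and QR = NO = 9
This matches the SAS congruence theorem.
Two pairs of corresponding sides and the included angle are equal (Side-Angle-Side).

SAS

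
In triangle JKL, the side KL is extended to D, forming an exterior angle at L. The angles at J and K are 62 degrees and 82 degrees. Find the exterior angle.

Exterior angle = 62 + 82 = 144 degrees (exterior angle theorem).

144 degrees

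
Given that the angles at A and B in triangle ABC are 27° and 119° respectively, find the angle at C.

angle C = 180 - 27 - 119 = 34 degrees.

34 degrees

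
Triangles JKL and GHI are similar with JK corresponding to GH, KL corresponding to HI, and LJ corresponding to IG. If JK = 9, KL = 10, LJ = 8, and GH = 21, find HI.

Similar triangles have proportional sides. Setting up the proportion:
GH / JK = HI / KL
21 / 9 = HI / 10
HI = 10 * 21 / 9 = 70/3.

70/3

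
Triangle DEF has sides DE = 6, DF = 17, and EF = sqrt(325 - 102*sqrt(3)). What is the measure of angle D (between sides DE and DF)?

By the inverse law of cosines: cos(D) = (DE² + DF² - EF²) / (2 × DE × DF)
cos(D) = (6² + 17² - (sqrt(325 - 102*sqrt(3)))²) / (2 × 6 × 17)
cos(D) = (36 + 289 - (325 - 102*sqrt(3))) / 204
cos(D) = sqrt(3)/2
D = arccos(sqrt(3)/2) = 30°

30°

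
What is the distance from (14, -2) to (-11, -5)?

d = sqrt((-11 - 14)^2 + (-5 - -2)^2)
d = sqrt(-25^2 + -3^2)
d = sqrt(625 + 9)
d = sqrt(634)

sqrt(634)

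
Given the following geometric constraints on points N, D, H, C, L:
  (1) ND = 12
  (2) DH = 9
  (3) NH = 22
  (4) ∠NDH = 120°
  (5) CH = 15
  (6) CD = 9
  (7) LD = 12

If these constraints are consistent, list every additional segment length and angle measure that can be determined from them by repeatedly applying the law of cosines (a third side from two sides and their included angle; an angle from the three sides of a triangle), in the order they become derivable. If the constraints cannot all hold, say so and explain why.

These constraints are not satisfiable: (1), (2) and (4) already determine NH: by the law of cosines NH² = 12² + 9² − 2·12·9·cos(120°) = 333, so NH = 3·√37, which contradicts (3) NH = 22. No planar figure meets all of them, so nothing further can be derived.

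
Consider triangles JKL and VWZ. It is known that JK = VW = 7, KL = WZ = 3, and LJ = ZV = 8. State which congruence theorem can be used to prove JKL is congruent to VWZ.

The given information matches SSS: All three pairs of corresponding sides are equal (Side-Side-Side).

SSS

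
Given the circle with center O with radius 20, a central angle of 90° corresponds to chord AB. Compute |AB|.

Drop a perpendicular from the center to the chord, bisecting both the chord and the central angle.
Each half-chord = r sin(θ/2) = 20 sin(45°).
The full chord = 2 × 20 × sin(45°) = 20*sqrt(2).

20*sqrt(2)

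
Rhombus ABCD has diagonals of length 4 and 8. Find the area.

The diagonals of a rhombus divide it into four right triangles.
Each triangle has legs 4/ 2 = 2 and 8/2 = 4, so each has area (1/2)*2*4 = 4.
Four such triangles give total area = (d1 * d2) / 2 = 16.

16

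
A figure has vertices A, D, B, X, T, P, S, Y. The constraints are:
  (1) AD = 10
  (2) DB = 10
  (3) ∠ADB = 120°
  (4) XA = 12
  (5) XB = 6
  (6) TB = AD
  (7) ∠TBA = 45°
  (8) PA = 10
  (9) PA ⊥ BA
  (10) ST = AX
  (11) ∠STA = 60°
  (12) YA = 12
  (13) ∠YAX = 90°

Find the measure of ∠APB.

Step 1: By the law of cosines on triangle BDA: BA² = 10² + 10² − 2·10·10·cos(120°) = 300, so BA = 10·√3.
Step 2: By the law of cosines on triangle PAB: PB² = 10² + (10·√3)² − 2·10·10·√3·cos(90°) = 400, so PB = 20.
Step 3: By the inverse law of cosines on triangle APB: cos(∠APB) = (10² + 20² − (10·√3)²) / (2·10·20) = 200/400 = 0.5, so ∠APB = 60°.

Therefore, the measure of angle ∠APB = 60°.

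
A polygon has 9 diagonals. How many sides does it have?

Using d = n(n - 3)/2, we solve 9 = n(n - 3)/2.
So n(n - 3) = 18.
Testing n = 6: 6 * 3 = 18 = 18. Correct.
The polygon has 6 sides.

6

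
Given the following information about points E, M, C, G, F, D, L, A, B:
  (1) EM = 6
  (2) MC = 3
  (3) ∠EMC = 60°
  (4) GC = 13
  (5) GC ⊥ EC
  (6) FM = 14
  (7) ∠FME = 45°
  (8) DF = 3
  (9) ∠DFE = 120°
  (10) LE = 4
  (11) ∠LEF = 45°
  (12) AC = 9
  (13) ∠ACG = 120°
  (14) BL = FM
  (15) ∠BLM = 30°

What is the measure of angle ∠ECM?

Step 1: By the law of cosines on triangle CME: CE² = 3² + 6² − 2·3·6·cos(60°) = 27, so CE = 3·√3.
Step 2: By the inverse law of cosines on triangle ECM: cos(∠ECM) = ((3·√3)² + 3² − 6²) / (2·3·√3·3) = 0/31.18 = 0, so ∠ECM = 90°.

Therefore, the measure of angle ∠ECM = 90°.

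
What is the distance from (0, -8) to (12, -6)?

d = sqrt((12)^2 + (2)^2) = sqrt(148) = 2*sqrt(37)

2*sqrt(37)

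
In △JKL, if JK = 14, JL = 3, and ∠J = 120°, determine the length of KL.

Law of cosines: KL^2 = 14^2 + 3^2 - 2(14)(3)cos(120°) = 247, so KL = sqrt(247).

sqrt(247)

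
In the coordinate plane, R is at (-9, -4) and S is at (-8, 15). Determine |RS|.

d = sqrt((1)^2 + (19)^2) = sqrt(362)

sqrt(362)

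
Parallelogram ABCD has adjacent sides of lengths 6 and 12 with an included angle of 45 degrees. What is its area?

The area of a parallelogram equals the product of two adjacent sides times the sine of the included angle.
This is because the height equals 12 * sin(45°) = 6*sqrt(2).
Area = 6 * 6*sqrt(2) = 36*sqrt(2)

36*sqrt(2)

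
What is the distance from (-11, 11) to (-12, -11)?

The horizontal distance is |-12 - -11| = 1 and the vertical distance is |-11 - 11| = 22.
By the Pythagorean theorem, d = sqrt(1^2 + 22^2) = sqrt(485).

sqrt(485)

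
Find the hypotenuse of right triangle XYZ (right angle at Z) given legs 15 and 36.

XY = sqrt(15^2 + 36^2) = sqrt(1521) = 39

39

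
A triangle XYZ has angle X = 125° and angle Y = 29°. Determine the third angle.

By the triangle angle sum property, the three interior angles of any triangle add up to 180°.
We know angle X = 125° and angle Y = 29°, so their sum is 154°.
Therefore angle Z = 180° - 154° = 26°.

26 degrees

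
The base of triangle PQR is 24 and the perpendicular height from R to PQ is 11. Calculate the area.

A triangle's area is half the area of a rectangle with the same base and height.
Area = (1/2) * 24 * 11 = 132.

132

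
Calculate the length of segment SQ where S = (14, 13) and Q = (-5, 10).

d = sqrt((-5 - 14)^2 + (10 - 13)^2)
d = sqrt(-19^2 + -3^2)
d = sqrt(361 + 9)
d = sqrt(370)

sqrt(370)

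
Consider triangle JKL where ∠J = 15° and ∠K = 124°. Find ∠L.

The interior angles sum to 180°: angle L = 180 - 15 - 124 = 41°.
The triangle is obtuse (angles 15°, 124°, 41°).

41 degrees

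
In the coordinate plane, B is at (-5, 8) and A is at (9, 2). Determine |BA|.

The horizontal distance is |9 - -5| = 14 and the vertical distance is |2 - 8| = 6.
By the Pythagorean theorem, d = sqrt(14^2 + 6^2) = sqrt(232) = 2*sqrt(58).

2*sqrt(58)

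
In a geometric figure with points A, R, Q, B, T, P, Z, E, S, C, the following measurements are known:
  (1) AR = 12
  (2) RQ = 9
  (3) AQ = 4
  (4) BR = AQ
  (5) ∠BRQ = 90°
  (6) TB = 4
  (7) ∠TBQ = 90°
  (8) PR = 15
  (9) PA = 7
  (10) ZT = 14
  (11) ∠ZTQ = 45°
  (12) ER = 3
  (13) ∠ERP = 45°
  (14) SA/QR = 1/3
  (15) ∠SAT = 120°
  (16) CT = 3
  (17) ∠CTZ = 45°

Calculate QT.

From the given relations: BR = AQ = 4.
Step 1: By the law of cosines on triangle BRQ: BQ² = 4² + 9² − 2·4·9·cos(90°) = 97, so BQ = √97.
Step 2: By the law of cosines on triangle QBT: QT² = √97² + 4² − 2·√97·4·cos(90°) = 113, so QT = √113.

Therefore, the length of QT = √113.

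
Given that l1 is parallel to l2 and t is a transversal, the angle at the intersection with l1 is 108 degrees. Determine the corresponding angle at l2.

Corresponding angles formed by parallel lines and a transversal are equal.
The given angle is 108 degrees.
The corresponding angle = 108 degrees.

108 degrees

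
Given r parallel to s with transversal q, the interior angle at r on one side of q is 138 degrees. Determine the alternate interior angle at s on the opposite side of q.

Alternate interior angles are equal: 138 degrees.

138 degrees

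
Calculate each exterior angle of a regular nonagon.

Each exterior angle of a regular n-gon is 360 / n.
For n = 9: 360 / 9 = 40 degrees.

40 degrees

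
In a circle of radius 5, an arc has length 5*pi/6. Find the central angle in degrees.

Arc length L = 2πr × θ/360, so θ = 360L / (2πr).
θ = 360 × 5*pi/6 / (2π × 5)
θ = 30°
θ = 30°

30°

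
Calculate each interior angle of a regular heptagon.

Each interior angle of a regular n-gon is (n - 2) * 180 / n.
For n = 7: (7 - 2) * 180 / 7 = 900/7 = 900/7 degrees.

900/7 degrees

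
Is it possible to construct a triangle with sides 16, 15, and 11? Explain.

Yes.
The triangle inequality requires that the sum of any two sides exceeds the third.
Here 11 + 15 = 26 > 16, so the condition is met.

Yes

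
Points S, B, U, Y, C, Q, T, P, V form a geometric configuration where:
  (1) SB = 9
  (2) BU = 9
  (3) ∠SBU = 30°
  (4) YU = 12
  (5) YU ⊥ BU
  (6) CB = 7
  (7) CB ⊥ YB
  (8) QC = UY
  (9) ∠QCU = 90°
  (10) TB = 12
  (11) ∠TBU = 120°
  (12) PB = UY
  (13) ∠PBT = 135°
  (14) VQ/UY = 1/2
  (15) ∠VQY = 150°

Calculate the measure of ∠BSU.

Step 1: By the law of cosines on triangle SBU: SU² = 9² + 9² − 2·9·9·cos(30°) = 21.7, so SU ≈ 4.66.
Step 2: By the inverse law of cosines on triangle BSU: cos(∠BSU) = (9² + 4.66² − 9²) / (2·9·4.66) = 21.7/83.86 = 0.2588, so ∠BSU = 75°.

Therefore, the measure of angle ∠BSU = 75°.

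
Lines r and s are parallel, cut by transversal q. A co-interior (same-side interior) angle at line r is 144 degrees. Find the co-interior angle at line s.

Co-interior angles (same-side interior) formed by parallel lines and a transversal are supplementary (sum to 180 degrees).
The given angle is 144 degrees.
The co-interior angle = 180 - 144 = 36 degrees.

36 degrees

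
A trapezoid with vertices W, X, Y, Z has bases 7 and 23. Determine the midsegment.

The midsegment (median) of a trapezoid connects the midpoints of the non-parallel sides.
Its length is the average of the two bases: (7 + 23) / 2 = 15.

15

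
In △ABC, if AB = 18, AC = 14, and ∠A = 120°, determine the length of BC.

When two sides and the included angle are known, the law of cosines gives the third side.
c^2 = a^2 + b^2 - 2ab cos(C) generalizes the Pythagorean theorem to non-right triangles.
Here: BC^2 = 324 + 196 - 504*(-1/2) = 772
BC = 2*sqrt(193)

2*sqrt(193)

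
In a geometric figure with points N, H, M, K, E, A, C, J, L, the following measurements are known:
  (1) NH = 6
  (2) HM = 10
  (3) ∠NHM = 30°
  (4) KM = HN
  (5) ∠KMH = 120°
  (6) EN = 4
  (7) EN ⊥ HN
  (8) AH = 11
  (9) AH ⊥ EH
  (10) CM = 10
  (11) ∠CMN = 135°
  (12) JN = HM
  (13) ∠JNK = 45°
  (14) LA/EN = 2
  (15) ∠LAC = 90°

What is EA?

Step 1: By the law of cosines on triangle ENH: EH² = 4² + 6² − 2·4·6·cos(90°) = 52, so EH = 2·√13.
Step 2: By the law of cosines on triangle EHA: EA² = (2·√13)² + 11² − 2·2·√13·11·cos(90°) = 173, so EA = √173.

Therefore, the length of EA = √173.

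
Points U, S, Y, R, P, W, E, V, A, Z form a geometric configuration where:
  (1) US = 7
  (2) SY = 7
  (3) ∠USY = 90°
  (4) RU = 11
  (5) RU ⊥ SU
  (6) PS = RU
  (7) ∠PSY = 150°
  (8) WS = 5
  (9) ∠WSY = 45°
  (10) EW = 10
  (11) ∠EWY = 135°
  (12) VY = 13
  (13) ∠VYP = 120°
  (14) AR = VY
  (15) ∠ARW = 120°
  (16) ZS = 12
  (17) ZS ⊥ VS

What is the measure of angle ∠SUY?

Step 1: By the law of cosines on triangle USY: UY² = 7² + 7² − 2·7·7·cos(90°) = 98, so UY = 7·√2.
Step 2: By the inverse law of cosines on triangle SUY: cos(∠SUY) = (7² + (7·√2)² − 7²) / (2·7·7·√2) = 98/138.59 = 0.7071, so ∠SUY = 45°.

Therefore, the measure of angle ∠SUY = 45°.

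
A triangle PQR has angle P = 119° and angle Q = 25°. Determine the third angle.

The interior angles sum to 180°: angle R = 180 - 119 - 25 = 36°.
The triangle is obtuse (angles 119°, 25°, 36°).

36 degrees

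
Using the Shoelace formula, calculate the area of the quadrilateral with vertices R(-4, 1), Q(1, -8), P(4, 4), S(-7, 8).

Shoelace: sum of cross terms = 152, Area = (1/2)|152| = 76

76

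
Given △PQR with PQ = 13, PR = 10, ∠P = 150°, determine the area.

Area = (1/2) * PQ * PR * sin(P)
Area = (1/2) * 13 * 10 * sin(150°)
Area = (1/2) * 13 * 10 * 1/2
Area = 65/2

65/2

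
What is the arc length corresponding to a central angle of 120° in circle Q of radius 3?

Arc length = 2π(3)(1/3) = 2*pi

2*pi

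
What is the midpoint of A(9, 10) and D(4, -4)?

M = ((x₁ + x₂)/2, (y₁ + y₂)/2)
= ((9 + 4)/2, (10 + -4)/2)
= (13/2, 6/2) = (13/2, 3)

(13/2, 3)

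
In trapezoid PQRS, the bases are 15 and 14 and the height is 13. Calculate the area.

Area of a trapezoid = (base1 + base2) * height / 2
Area = (15 + 14) * 13 / 2
Area = 29 * 13 / 2
Area = 377 / 2
Area = 377/2

377/2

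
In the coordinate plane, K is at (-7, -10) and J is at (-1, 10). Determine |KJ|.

d = sqrt((6)^2 + (20)^2) = sqrt(436) = 2*sqrt(109)

2*sqrt(109)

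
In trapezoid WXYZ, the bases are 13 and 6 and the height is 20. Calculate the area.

Area of a trapezoid = (base1 + base2) * height / 2
Area = (13 + 6) * 20 / 2
Area = 19 * 20 / 2
Area = 380 / 2
Area = 190

190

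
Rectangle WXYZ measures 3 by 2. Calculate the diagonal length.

d = sqrt(3^2 + 2^2) = sqrt(13)

sqrt(13)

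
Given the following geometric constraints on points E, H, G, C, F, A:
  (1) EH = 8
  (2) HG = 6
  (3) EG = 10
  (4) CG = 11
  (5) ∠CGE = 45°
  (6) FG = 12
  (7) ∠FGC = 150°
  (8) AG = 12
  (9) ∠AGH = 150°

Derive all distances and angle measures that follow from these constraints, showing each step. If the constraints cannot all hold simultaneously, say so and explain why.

The constraints are consistent.

Step 1: From EG = 10, GC = 11, and ∠EGC = 45°, by the law of cosines:
  EC² = EG² + GC² - 2·EG·GC·cos(45°) = 100 + 121 - 155.6 = 65.44
  EC ≈ 8.09

Step 2: From HG = 6, GA = 12, and ∠HGA = 150°, by the law of cosines:
  HA² = HG² + GA² - 2·HG·GA·cos(150°) = 36 + 144 + 124.7 = 304.7
  HA ≈ 17.46

Step 3: From CG = 11, GF = 12, and ∠CGF = 150°, by the law of cosines:
  CF² = CG² + GF² - 2·CG·GF·cos(150°) = 121 + 144 + 228.6 = 493.6
  CF ≈ 22.22

Step 4: From EG = 10, EH = 8, GH = 6, by the inverse law of cosines:
  cos(∠GEH) = (EG² + EH² - GH²) / (2·EG·EH)
  ∠GEH = 36.87°

Step 5: From HE = 8, HG = 6, EG = 10, by the inverse law of cosines:
  cos(∠EHG) = (HE² + HG² - EG²) / (2·HE·HG)
  ∠EHG = 90°

Step 6: From GE = 10, GH = 6, EH = 8, by the inverse law of cosines:
  cos(∠EGH) = (GE² + GH² - EH²) / (2·GE·GH)
  ∠EGH = 53.13°

Step 7: From EC = 8.09, EG = 10, CG = 11, by the inverse law of cosines:
  cos(∠CEG) = (EC² + EG² - CG²) / (2·EC·EG)
  ∠CEG = 74.06°

Step 8: From HA = 17.46, HG = 6, AG = 12, by the inverse law of cosines:
  cos(∠AHG) = (HA² + HG² - AG²) / (2·HA·HG)
  ∠AHG = 20.1°

Step 9: From CE = 8.09, CG = 11, EG = 10, by the inverse law of cosines:
  cos(∠ECG) = (CE² + CG² - EG²) / (2·CE·CG)
  ∠ECG = 60.94°

Step 10: From CF = 22.22, CG = 11, FG = 12, by the inverse law of cosines:
  cos(∠FCG) = (CF² + CG² - FG²) / (2·CF·CG)
  ∠FCG = 15.67°

Step 11: From FC = 22.22, FG = 12, CG = 11, by the inverse law of cosines:
  cos(∠CFG) = (FC² + FG² - CG²) / (2·FC·FG)
  ∠CFG = 14.33°

Step 12: From AG = 12, AH = 17.46, GH = 6, by the inverse law of cosines:
  cos(∠GAH) = (AG² + AH² - GH²) / (2·AG·AH)
  ∠GAH = 9.9°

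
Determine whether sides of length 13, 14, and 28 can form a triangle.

Check the triangle inequality: 13 + 14 = 27 ≤ 28.
Since the sum of two sides does not exceed the third, no triangle can be formed.

No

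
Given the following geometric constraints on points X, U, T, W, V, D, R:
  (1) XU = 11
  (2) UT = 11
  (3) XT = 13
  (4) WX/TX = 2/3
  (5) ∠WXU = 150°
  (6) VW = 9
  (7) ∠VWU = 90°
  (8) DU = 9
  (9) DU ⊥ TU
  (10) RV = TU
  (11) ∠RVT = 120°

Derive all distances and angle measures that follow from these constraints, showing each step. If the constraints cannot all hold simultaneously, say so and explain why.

The constraints are consistent.

From the given relations:
  WX = 2/3·TX = 2/3·13 ≈ 8.67
  RV = TU = 11

Step 1: From UX = 11, XW = 8.67, and ∠UXW = 150°, by the law of cosines:
  UW² = UX² + XW² - 2·UX·XW·cos(150°) = 121 + 75.11 + 165.1 = 361.2
  UW ≈ 19.01

Step 2: From TU = 11, UD = 9, and ∠TUD = 90°, by the law of cosines:
  TD² = TU² + UD² - 2·TU·UD·cos(90°) = 121 + 81 - 0 = 202
  TD ≈ 14.21

Step 3: From XT = 13, XU = 11, TU = 11, by the inverse law of cosines:
  cos(∠TXU) = (XT² + XU² - TU²) / (2·XT·XU)
  ∠TXU = 53.78°

Step 4: From UT = 11, UX = 11, TX = 13, by the inverse law of cosines:
  cos(∠TUX) = (UT² + UX² - TX²) / (2·UT·UX)
  ∠TUX = 72.44°

Step 5: From TU = 11, TX = 13, UX = 11, by the inverse law of cosines:
  cos(∠UTX) = (TU² + TX² - UX²) / (2·TU·TX)
  ∠UTX = 53.78°

Step 6: From UW = 19.01, WV = 9, and ∠UWV = 90°, by the law of cosines:
  UV² = UW² + WV² - 2·UW·WV·cos(90°) = 361.2 + 81 - 0 = 442.2
  UV ≈ 21.03

Step 7: From UW = 19.01, UX = 11, WX = 8.67, by the inverse law of cosines:
  cos(∠WUX) = (UW² + UX² - WX²) / (2·UW·UX)
  ∠WUX = 13.18°

Step 8: From TD = 14.21, TU = 11, DU = 9, by the inverse law of cosines:
  cos(∠DTU) = (TD² + TU² - DU²) / (2·TD·TU)
  ∠DTU = 39.29°

Step 9: From WU = 19.01, WX = 8.67, UX = 11, by the inverse law of cosines:
  cos(∠UWX) = (WU² + WX² - UX²) / (2·WU·WX)
  ∠UWX = 16.82°

Step 10: From DT = 14.21, DU = 9, TU = 11, by the inverse law of cosines:
  cos(∠TDU) = (DT² + DU² - TU²) / (2·DT·DU)
  ∠TDU = 50.71°

Step 11: From UV = 21.03, UW = 19.01, VW = 9, by the inverse law of cosines:
  cos(∠VUW) = (UV² + UW² - VW²) / (2·UV·UW)
  ∠VUW = 25.34°

Step 12: From VU = 21.03, VW = 9, UW = 19.01, by the inverse law of cosines:
  cos(∠UVW) = (VU² + VW² - UW²) / (2·VU·VW)
  ∠UVW = 64.66°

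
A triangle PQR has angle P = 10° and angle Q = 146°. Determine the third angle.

angle R = 180 - 10 - 146 = 24 degrees.

24 degrees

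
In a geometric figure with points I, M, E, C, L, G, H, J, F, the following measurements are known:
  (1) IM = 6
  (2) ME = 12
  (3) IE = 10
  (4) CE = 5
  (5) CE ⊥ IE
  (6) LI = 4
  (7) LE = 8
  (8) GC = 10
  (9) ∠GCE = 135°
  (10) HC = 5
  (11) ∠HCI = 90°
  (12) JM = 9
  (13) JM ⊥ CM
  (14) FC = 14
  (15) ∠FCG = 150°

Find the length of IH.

Step 1: By the law of cosines on triangle CEI: CI² = 5² + 10² − 2·5·10·cos(90°) = 125, so CI = 5·√5.
Step 2: By the law of cosines on triangle ICH: IH² = (5·√5)² + 5² − 2·5·√5·5·cos(90°) = 150, so IH = 5·√6.

Therefore, the length of IH = 5·√6.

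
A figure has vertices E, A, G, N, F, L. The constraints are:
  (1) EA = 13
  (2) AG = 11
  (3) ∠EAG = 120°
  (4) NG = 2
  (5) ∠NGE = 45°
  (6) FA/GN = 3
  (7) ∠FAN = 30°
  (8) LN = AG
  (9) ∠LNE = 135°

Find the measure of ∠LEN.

From the given relations: LN = AG = 11.
Step 1: By the law of cosines on triangle EAG: EG² = 13² + 11² − 2·13·11·cos(120°) = 433, so EG ≈ 20.81.
Step 2: By the law of cosines on triangle EGN: EN² = 20.81² + 2² − 2·20.81·2·cos(45°) = 378.14, so EN ≈ 19.45.
Step 3: By the law of cosines on triangle ENL: EL² = 19.45² + 11² − 2·19.45·11·cos(135°) = 801.65, so EL ≈ 28.31.
Step 4: By the inverse law of cosines on triangle LEN: cos(∠LEN) = (28.31² + 19.45² − 11²) / (2·28.31·19.45) = 1058.8/1101.16 = 0.9615, so ∠LEN = 15.95°.

Therefore, the measure of angle ∠LEN = 15.95°.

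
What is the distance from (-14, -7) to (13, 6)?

The horizontal distance is |13 - -14| = 27 and the vertical distance is |6 - -7| = 13.
By the Pythagorean theorem, d = sqrt(27^2 + 13^2) = sqrt(898).

sqrt(898)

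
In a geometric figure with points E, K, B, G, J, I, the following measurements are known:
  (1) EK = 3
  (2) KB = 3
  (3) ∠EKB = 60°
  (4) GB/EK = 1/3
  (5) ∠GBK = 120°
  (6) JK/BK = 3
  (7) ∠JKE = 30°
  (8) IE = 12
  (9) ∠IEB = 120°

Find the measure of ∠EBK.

Step 1: By the law of cosines on triangle BKE: BE² = 3² + 3² − 2·3·3·cos(60°) = 9, so BE = 3.
Step 2: By the inverse law of cosines on triangle EBK: cos(∠EBK) = (3² + 3² − 3²) / (2·3·3) = 9/18 = 0.5, so ∠EBK = 60°.

Therefore, the measure of angle ∠EBK = 60°.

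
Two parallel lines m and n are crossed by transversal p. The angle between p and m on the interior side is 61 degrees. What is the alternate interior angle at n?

Alternate interior angles formed by parallel lines and a transversal are equal.
The given angle is 61 degrees.
The alternate interior angle = 61 degrees.

61 degrees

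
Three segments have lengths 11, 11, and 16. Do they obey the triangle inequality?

Yes.
The triangle inequality requires that the sum of any two sides exceeds the third.
Here 11 + 11 = 22 > 16, so the condition is met.

Yes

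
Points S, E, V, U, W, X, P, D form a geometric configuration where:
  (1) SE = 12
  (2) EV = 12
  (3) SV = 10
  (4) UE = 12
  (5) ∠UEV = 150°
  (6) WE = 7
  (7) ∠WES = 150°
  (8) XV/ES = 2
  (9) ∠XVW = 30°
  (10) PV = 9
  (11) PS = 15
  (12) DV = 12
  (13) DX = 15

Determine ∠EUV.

Step 1: By the law of cosines on triangle UEV: UV² = 12² + 12² − 2·12·12·cos(150°) = 537.42, so UV ≈ 23.18.
Step 2: By the inverse law of cosines on triangle EUV: cos(∠EUV) = (12² + 23.18² − 12²) / (2·12·23.18) = 537.42/556.37 = 0.9659, so ∠EUV = 15°.

Therefore, the measure of angle ∠EUV = 15°.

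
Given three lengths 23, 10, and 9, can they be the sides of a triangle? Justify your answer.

No.
The triangle inequality is violated: 10 + 9 = 19 ≤ 23.
These lengths cannot form a triangle.

No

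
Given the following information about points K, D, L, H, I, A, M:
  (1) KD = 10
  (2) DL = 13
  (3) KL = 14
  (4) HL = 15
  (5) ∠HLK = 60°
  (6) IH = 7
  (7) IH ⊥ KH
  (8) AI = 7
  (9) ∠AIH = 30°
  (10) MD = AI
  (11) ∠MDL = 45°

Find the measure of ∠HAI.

Step 1: By the law of cosines on triangle AIH: AH² = 7² + 7² − 2·7·7·cos(30°) = 13.13, so AH ≈ 3.62.
Step 2: By the inverse law of cosines on triangle HAI: cos(∠HAI) = (3.62² + 7² − 7²) / (2·3.62·7) = 13.13/50.73 = 0.2588, so ∠HAI = 75°.

Therefore, the measure of angle ∠HAI = 75°.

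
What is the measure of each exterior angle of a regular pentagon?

Each exterior angle of a regular n-gon is 360 / n.
For n = 5: 360 / 5 = 72 degrees.

72 degrees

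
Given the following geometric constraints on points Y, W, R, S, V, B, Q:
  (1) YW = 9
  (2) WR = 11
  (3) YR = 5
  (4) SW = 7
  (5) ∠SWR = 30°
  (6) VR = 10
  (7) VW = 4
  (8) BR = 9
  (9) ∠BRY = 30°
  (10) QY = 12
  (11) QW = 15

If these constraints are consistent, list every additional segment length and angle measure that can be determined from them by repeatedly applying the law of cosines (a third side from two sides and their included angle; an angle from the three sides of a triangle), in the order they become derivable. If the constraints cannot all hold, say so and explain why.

The constraints are consistent. Derivable facts, in order:
After 1 step:
- RS ≈ 6.05
- YB ≈ 5.3
- ∠QWY = 53.13°
- ∠QYW = 90°
- ∠RVW = 93.58°
- ∠RWV = 65.14°
- ∠RWY = 26.63°
- ∠RYW = 99.59°
- ∠VRW = 21.28°
- ∠WQY = 36.87°
- ∠WRY = 53.78°
After 2 steps:
- ∠BYR = 121.84°
- ∠RBY = 28.16°
- ∠RSW = 114.67°
- ∠SRW = 35.33°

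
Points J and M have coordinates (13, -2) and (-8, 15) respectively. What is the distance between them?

The horizontal distance is |-8 - 13| = 21 and the vertical distance is |15 - -2| = 17.
By the Pythagorean theorem, d = sqrt(21^2 + 17^2) = sqrt(730).

sqrt(730)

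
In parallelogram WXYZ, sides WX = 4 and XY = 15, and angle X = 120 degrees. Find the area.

Area = a * b * sin(theta)
Area = 4 * 15 * sin(120 degrees)
Area = 60 * sqrt(3)/2
Area = 30*sqrt(3)

30*sqrt(3)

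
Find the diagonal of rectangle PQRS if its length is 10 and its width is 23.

Using the Pythagorean theorem:
d² = 10² + 23² = 100 + 529 = 629
d = sqrt(629)

sqrt(629)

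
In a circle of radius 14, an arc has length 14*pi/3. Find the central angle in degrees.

θ = 360 × 14*pi/3 / (2π × 14) = 60° (rearranging arc length formula).

60°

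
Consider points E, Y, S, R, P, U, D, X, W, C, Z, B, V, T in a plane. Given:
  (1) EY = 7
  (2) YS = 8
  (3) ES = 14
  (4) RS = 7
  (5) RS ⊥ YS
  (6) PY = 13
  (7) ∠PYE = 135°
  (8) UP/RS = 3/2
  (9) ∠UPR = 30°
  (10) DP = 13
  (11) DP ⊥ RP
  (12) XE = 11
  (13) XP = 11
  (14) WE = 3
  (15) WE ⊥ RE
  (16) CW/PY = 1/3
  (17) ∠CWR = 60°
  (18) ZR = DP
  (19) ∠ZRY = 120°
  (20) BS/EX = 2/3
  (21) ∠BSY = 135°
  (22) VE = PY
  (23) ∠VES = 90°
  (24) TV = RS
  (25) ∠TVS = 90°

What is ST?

From the given relations: VE = PY = 13; TV = RS = 7.
Step 1: By the law of cosines on triangle SEV: SV² = 14² + 13² − 2·14·13·cos(90°) = 365, so SV ≈ 19.1.
Step 2: By the law of cosines on triangle SVT: ST² = 19.1² + 7² − 2·19.1·7·cos(90°) = 414, so ST = 3·√46.

Therefore, the length of ST = 3·√46.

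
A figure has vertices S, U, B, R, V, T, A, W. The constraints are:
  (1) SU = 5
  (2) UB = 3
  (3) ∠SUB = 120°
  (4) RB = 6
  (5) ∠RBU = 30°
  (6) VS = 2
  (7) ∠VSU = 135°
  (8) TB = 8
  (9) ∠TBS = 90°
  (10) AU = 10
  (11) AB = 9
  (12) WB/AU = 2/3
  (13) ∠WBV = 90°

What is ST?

Step 1: By the law of cosines on triangle BUS: BS² = 3² + 5² − 2·3·5·cos(120°) = 49, so BS = 7.
Step 2: By the law of cosines on triangle SBT: ST² = 7² + 8² − 2·7·8·cos(90°) = 113, so ST = √113.

Therefore, the length of ST = √113.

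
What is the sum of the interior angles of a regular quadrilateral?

The sum of interior angles of an n-sided polygon is (n - 2) * 180.
For n = 4: (4 - 2) * 180 = 2 * 180 = 360 degrees.

360 degrees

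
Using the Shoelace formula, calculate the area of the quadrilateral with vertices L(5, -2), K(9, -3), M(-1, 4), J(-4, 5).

Shoelace: sum of cross terms = 30, Area = (1/2)|30| = 15

15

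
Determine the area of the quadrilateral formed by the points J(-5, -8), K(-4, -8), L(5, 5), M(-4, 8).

Shoelace: sum of cross terms = 160, Area = (1/2)|160| = 80

80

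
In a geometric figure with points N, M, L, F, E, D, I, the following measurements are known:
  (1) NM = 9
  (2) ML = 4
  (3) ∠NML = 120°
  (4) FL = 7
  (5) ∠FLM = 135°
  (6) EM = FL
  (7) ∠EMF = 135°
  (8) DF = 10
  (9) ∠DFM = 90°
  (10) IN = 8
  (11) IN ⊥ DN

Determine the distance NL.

Step 1: By the law of cosines on triangle NML: NL² = 9² + 4² − 2·9·4·cos(120°) = 133, so NL = √133.

Therefore, the length of NL = √133.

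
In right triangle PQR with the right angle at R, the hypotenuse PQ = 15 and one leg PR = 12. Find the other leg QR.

Rearranging the Pythagorean theorem to solve for the unknown leg:
leg^2 = hypotenuse^2 - known_leg^2 = 225 - 144 = 81
leg = sqrt(81) = 9.

9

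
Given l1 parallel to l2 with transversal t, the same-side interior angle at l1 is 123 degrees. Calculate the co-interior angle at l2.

Co-interior angles (same-side interior) formed by parallel lines and a transversal are supplementary (sum to 180 degrees).
The given angle is 123 degrees.
The co-interior angle = 180 - 123 = 57 degrees.

57 degrees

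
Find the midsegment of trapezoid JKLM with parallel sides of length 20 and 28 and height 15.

midsegment = (20 + 28) / 2 = 48 / 2 = 24

24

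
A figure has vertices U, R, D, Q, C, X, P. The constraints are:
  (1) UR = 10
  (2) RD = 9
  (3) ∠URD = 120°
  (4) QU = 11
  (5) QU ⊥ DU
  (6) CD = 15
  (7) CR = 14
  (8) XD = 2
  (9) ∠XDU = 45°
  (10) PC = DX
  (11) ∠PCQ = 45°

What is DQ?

Step 1: By the law of cosines on triangle URD: UD² = 10² + 9² − 2·10·9·cos(120°) = 271, so UD ≈ 16.46.
Step 2: By the law of cosines on triangle DUQ: DQ² = 16.46² + 11² − 2·16.46·11·cos(90°) = 392, so DQ = 14·√2.

Therefore, the length of DQ = 14·√2.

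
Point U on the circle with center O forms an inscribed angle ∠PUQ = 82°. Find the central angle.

By the inscribed angle theorem, the central angle is twice the inscribed angle.
Central angle = 2 × 82° = 164°

164°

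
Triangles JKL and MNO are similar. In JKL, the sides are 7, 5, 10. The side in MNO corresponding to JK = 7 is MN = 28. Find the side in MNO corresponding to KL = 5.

Similar triangles have proportional sides. Setting up the proportion:
MN / JK = NO / KL
28 / 7 = NO / 5
NO = 5 * 28 / 7 = 20.

20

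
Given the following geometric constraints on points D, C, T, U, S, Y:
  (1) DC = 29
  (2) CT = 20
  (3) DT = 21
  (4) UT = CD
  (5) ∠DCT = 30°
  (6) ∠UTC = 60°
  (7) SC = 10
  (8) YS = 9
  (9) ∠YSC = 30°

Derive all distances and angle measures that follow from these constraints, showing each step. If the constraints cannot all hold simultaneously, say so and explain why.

These constraints are not satisfiable: (1), (2) and (3) fix all three sides of triangle DCT, so by the law of cosines cos(∠DCT) = (29² + 20² − 21²) / (2·29·20) = 0.6897, i.e. ∠DCT ≈ 46.4°, which contradicts (5) ∠DCT = 30°. No planar figure meets all of them, so nothing further can be derived.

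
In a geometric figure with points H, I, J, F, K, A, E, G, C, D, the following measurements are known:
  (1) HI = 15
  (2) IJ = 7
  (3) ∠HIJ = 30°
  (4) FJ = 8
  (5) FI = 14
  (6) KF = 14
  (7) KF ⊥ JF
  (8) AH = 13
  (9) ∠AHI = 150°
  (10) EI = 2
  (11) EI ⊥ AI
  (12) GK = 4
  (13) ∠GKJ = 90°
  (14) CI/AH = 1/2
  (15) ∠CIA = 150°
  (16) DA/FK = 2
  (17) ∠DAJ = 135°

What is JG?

Step 1: By the law of cosines on triangle JFK: JK² = 8² + 14² − 2·8·14·cos(90°) = 260, so JK = 2·√65.
Step 2: By the law of cosines on triangle JKG: JG² = (2·√65)² + 4² − 2·2·√65·4·cos(90°) = 276, so JG = 2·√69.

Therefore, the length of JG = 2·√69.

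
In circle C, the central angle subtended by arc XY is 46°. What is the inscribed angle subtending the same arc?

An inscribed angle intercepts an arc from a point on the circle, while the central angle intercepts the same arc from the center.
The inscribed angle is always half the central angle: 46° / 2 = 23°.

23°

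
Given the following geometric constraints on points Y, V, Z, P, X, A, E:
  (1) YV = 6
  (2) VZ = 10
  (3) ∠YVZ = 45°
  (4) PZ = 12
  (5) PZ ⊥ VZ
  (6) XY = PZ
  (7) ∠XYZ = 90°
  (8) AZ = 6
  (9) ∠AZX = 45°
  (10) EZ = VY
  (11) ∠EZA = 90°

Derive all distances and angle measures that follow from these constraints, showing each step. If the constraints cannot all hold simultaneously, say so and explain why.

The constraints are consistent.

From the given relations:
  XY = PZ = 12
  EZ = VY = 6

Step 1: From YV = 6, VZ = 10, and ∠YVZ = 45°, by the law of cosines:
  YZ² = YV² + VZ² - 2·YV·VZ·cos(45°) = 36 + 100 - 84.85 = 51.15
  YZ ≈ 7.15

Step 2: From VZ = 10, ZP = 12, and ∠VZP = 90°, by the law of cosines:
  VP² = VZ² + ZP² - 2·VZ·ZP·cos(90°) = 100 + 144 - 0 = 244
  VP = 2·√61

Step 3: From AZ = 6, ZE = 6, and ∠AZE = 90°, by the law of cosines:
  AE² = AZ² + ZE² - 2·AZ·ZE·cos(90°) = 36 + 36 - 0 = 72
  AE = 6·√2

Step 4: From ZY = 7.15, YX = 12, and ∠ZYX = 90°, by the law of cosines:
  ZX² = ZY² + YX² - 2·ZY·YX·cos(90°) = 51.15 + 144 - 0 = 195.1
  ZX ≈ 13.97

Step 5: From YV = 6, YZ = 7.15, VZ = 10, by the inverse law of cosines:
  cos(∠VYZ) = (YV² + YZ² - VZ²) / (2·YV·YZ)
  ∠VYZ = 98.61°

Step 6: From VP = 2·√61, VZ = 10, PZ = 12, by the inverse law of cosines:
  cos(∠PVZ) = (VP² + VZ² - PZ²) / (2·VP·VZ)
  ∠PVZ = 50.19°

Step 7: From ZV = 10, ZY = 7.15, VY = 6, by the inverse law of cosines:
  cos(∠VZY) = (ZV² + ZY² - VY²) / (2·ZV·ZY)
  ∠VZY = 36.39°

Step 8: From PV = 2·√61, PZ = 12, VZ = 10, by the inverse law of cosines:
  cos(∠VPZ) = (PV² + PZ² - VZ²) / (2·PV·PZ)
  ∠VPZ = 39.81°

Step 9: From AE = 6·√2, AZ = 6, EZ = 6, by the inverse law of cosines:
  cos(∠EAZ) = (AE² + AZ² - EZ²) / (2·AE·AZ)
  ∠EAZ = 45°

Step 10: From EA = 6·√2, EZ = 6, AZ = 6, by the inverse law of cosines:
  cos(∠AEZ) = (EA² + EZ² - AZ²) / (2·EA·EZ)
  ∠AEZ = 45°

Step 11: From XZ = 13.97, ZA = 6, and ∠XZA = 45°, by the law of cosines:
  XA² = XZ² + ZA² - 2·XZ·ZA·cos(45°) = 195.1 + 36 - 118.5 = 112.6
  XA ≈ 10.61

Step 12: From ZX = 13.97, ZY = 7.15, XY = 12, by the inverse law of cosines:
  cos(∠XZY) = (ZX² + ZY² - XY²) / (2·ZX·ZY)
  ∠XZY = 59.21°

Step 13: From XY = 12, XZ = 13.97, YZ = 7.15, by the inverse law of cosines:
  cos(∠YXZ) = (XY² + XZ² - YZ²) / (2·XY·XZ)
  ∠YXZ = 30.79°

Step 14: From XA = 10.61, XZ = 13.97, AZ = 6, by the inverse law of cosines:
  cos(∠AXZ) = (XA² + XZ² - AZ²) / (2·XA·XZ)
  ∠AXZ = 23.57°

Step 15: From AX = 10.61, AZ = 6, XZ = 13.97, by the inverse law of cosines:
  cos(∠XAZ) = (AX² + AZ² - XZ²) / (2·AX·AZ)
  ∠XAZ = 111.43°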